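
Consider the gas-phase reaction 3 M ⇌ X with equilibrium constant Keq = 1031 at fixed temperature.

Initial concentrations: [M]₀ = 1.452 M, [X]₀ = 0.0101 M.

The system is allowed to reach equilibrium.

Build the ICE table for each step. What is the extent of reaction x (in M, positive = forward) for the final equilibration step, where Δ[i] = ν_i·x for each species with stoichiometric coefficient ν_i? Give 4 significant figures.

Q₀ = 0.003299 vs Keq = 1031 ⇒ Q<K, forward
Step 1:
                   M          X
  I            1.452     0.0101
  C           -1.375     0.4584
  E          0.07688     0.4685
  solve Keq expr → x = 0.4584; check Q = 1031

x = 0.4584 M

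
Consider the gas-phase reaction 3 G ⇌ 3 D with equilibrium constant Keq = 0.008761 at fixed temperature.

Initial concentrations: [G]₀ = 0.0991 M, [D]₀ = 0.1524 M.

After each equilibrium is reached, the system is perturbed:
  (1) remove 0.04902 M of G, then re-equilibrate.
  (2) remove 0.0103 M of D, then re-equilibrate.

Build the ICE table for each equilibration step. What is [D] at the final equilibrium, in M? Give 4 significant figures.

[D]_eq = 0.03285 M

Q₀ = 3.637 vs Keq = 0.008761 ⇒ Q>K, reverse
Step 1:
                    G           D
  I            0.0991      0.1524
  C            0.1094     -0.1094
  E            0.2085     0.04299
  solve Keq expr → x = -0.03647; check Q = 0.008761
Then remove 0.04902 M of G.
Step 2:
                    G           D
  I            0.1595     0.04299
  C          0.008378   -0.008378
  E            0.1679     0.03461
  solve Keq expr → x = -0.002793; check Q = 0.008761
Then remove 0.0103 M of D.
Step 3:
                    G           D
  I            0.1679     0.02431
  C          -0.00854     0.00854
  E            0.1593     0.03285
  solve Keq expr → x = 0.002847; check Q = 0.008761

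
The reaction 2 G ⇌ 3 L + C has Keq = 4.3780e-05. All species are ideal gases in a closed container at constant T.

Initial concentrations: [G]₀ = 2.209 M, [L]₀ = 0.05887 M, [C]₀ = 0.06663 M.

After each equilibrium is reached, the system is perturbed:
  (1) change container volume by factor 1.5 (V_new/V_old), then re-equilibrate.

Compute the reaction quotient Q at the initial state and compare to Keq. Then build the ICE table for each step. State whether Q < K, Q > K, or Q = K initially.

Q₀ = 2.7859e-06 vs Keq = 4.3780e-05 ⇒ Q<K, forward
Step 1:
                  G         L         C
  I           2.209   0.05887   0.06663
  C        -0.04816   0.07224   0.02408
  E           2.161    0.1311   0.09071
  solve Keq expr → x = 0.02408; check Q = 4.3780e-05
Then change container volume by factor 1.5 (V_new/V_old).
Step 2:
                  G         L         C
  I           1.441    0.0874   0.06047
  C        -0.01472   0.02207  0.007358
  E           1.426    0.1095   0.06783
  solve Keq expr → x = 0.007358; check Q = 4.3780e-05

Q₀ = 2.7859e-06; Q < K (proceeds forward)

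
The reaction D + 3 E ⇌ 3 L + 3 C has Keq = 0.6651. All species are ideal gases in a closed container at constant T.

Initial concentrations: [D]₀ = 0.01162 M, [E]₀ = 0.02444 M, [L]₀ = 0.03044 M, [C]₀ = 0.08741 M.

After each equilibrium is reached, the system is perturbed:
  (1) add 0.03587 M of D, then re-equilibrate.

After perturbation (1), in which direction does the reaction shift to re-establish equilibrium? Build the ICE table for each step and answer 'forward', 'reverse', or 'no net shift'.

Q₀ = 0.111 vs Keq = 0.6651 ⇒ Q<K, forward
Step 1:
                   D          E          L          C
  init       0.01162    0.02444    0.03044    0.08741
  Δ        -0.002018  -0.006055   0.006055   0.006055
  eq        0.009602    0.01839    0.03649    0.09346
  solve Keq expr → x = 0.002018; check Q = 0.6651
Then add 0.03587 M of D.
Step 2:
                   D          E          L          C
  init       0.04547    0.01839    0.03649    0.09346
  Δ        -0.001691  -0.005072   0.005072   0.005072
  eq         0.04378    0.01331    0.04157    0.09854
  solve Keq expr → x = 0.001691; check Q = 0.6651

Direction: forward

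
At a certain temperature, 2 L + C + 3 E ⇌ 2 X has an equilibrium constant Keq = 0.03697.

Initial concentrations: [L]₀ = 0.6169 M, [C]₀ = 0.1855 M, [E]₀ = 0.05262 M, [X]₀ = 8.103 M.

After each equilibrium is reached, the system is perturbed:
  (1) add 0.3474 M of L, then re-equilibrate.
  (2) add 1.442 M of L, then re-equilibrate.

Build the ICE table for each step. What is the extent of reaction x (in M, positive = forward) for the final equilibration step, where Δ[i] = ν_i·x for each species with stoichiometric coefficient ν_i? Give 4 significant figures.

Q₀ = 6.3836e+06 vs Keq = 0.03697 ⇒ Q>K, reverse
Step 1:
                    L           C           E           X
  Initial      0.6169      0.1855     0.05262       8.103
  Change        2.541        1.27       3.811      -2.541
  Equil         3.157       1.456       3.863       5.562
  solve Keq expr → x = -1.27; check Q = 0.03697
Then add 0.3474 M of L.
Step 2:
                    L           C           E           X
  Initial       3.505       1.456       3.863       5.562
  Change     -0.08461    -0.04231     -0.1269     0.08461
  Equil          3.42       1.413       3.737       5.647
  solve Keq expr → x = 0.04231; check Q = 0.03697
Then add 1.442 M of L.
Step 3:
                    L           C           E           X
  Initial       4.862       1.413       3.737       5.647
  Change      -0.2903     -0.1452     -0.4355      0.2903
  Equil         4.572       1.268       3.301       5.937
  solve Keq expr → x = 0.1452; check Q = 0.03697

x = 0.1452 M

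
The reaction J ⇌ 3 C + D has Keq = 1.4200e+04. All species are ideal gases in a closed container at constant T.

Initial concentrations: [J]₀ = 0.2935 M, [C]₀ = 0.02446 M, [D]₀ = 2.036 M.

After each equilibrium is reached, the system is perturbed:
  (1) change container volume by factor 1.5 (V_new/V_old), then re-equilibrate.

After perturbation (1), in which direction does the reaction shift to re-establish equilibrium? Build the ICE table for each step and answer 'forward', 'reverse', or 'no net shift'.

Q₀ = 1.0152e-04 vs Keq = 1.4200e+04 ⇒ Q<K, forward
Step 1:
                    J           C           D
  init         0.2935     0.02446       2.036
  Δ           -0.2934      0.8801      0.2934
  eq       1.2143e-04      0.9046       2.329
  solve Keq expr → x = 0.2934; check Q = 1.4200e+04
Then change container volume by factor 1.5 (V_new/V_old).
Step 2:
                    J           C           D
  init     8.0951e-05      0.6031       1.553
  Δ       -5.6944e-05  1.7083e-04  5.6944e-05
  eq       2.4007e-05      0.6032       1.553
  solve Keq expr → x = 5.6944e-05; check Q = 1.4200e+04

Direction: forward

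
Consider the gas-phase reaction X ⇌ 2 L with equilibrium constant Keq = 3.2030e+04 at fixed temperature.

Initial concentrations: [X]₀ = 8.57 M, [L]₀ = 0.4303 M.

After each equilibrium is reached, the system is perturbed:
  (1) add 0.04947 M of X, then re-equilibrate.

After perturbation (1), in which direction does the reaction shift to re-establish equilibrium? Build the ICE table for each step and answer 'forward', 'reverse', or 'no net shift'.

Q₀ = 0.02161 vs Keq = 3.2030e+04 ⇒ Q<K, forward
Step 1:
                   X          L
  Initial       8.57     0.4303
  Change       -8.56      17.12
  Equil     0.009617      17.55
  solve Keq expr → x = 8.56; check Q = 3.2030e+04
Then add 0.04947 M of X.
Step 2:
                   X          L
  Initial    0.05909      17.55
  Change    -0.04936    0.09872
  Equil     0.009726      17.65
  solve Keq expr → x = 0.04936; check Q = 3.2030e+04

Direction: forward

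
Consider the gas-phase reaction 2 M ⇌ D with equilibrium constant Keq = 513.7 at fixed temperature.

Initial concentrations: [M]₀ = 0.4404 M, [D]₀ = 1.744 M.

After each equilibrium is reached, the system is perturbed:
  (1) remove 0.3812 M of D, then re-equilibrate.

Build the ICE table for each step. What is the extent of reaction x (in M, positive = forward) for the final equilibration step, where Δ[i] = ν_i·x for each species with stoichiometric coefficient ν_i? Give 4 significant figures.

x = 0.003162 M

Q₀ = 8.992 vs Keq = 513.7 ⇒ Q<K, forward
Step 1:
                   M          D
  init        0.4404      1.744
  Δ           -0.379     0.1895
  eq         0.06135      1.934
  solve Keq expr → x = 0.1895; check Q = 513.7
Then remove 0.3812 M of D.
Step 2:
                   M          D
  init       0.06135      1.552
  Δ        -0.006323   0.003162
  eq         0.05503      1.555
  solve Keq expr → x = 0.003162; check Q = 513.7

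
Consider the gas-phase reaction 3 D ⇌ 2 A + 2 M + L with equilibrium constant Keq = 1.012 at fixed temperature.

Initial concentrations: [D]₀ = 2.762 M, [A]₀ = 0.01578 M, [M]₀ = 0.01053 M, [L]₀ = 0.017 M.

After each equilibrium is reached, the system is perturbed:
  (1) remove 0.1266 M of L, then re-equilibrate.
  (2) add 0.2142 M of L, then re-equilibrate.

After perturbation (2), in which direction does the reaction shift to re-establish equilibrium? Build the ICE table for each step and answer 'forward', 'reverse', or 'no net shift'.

Direction: reverse

Q₀ = 2.2277e-11 vs Keq = 1.012 ⇒ Q<K, forward
Step 1:
                  D         A         M         L
  I           2.762   0.01578   0.01053     0.017
  C          -1.732     1.155     1.155    0.5774
  E            1.03      1.17     1.165    0.5944
  solve Keq expr → x = 0.5774; check Q = 1.012
Then remove 0.1266 M of L.
Step 2:
                  D         A         M         L
  I            1.03      1.17     1.165    0.4678
  C        -0.04038   0.02692   0.02692   0.01346
  E          0.9896     1.197     1.192    0.4812
  solve Keq expr → x = 0.01346; check Q = 1.012
Then add 0.2142 M of L.
Step 3:
                  D         A         M         L
  I          0.9896     1.197     1.192    0.6954
  C         0.06463  -0.04309  -0.04309  -0.02154
  E           1.054     1.154     1.149    0.6739
  solve Keq expr → x = -0.02154; check Q = 1.012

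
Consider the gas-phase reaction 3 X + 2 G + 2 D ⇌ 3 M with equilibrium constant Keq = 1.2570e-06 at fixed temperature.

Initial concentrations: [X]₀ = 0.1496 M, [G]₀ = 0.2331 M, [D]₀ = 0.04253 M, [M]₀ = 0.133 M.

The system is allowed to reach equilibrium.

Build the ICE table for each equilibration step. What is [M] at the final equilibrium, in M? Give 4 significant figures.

Q₀ = 7150 vs Keq = 1.2570e-06 ⇒ Q>K, reverse
Step 1:
                  X         G         D         M
  init       0.1496    0.2331   0.04253     0.133
  Δ          0.1326   0.08842   0.08842   -0.1326
  eq         0.2822    0.3215     0.131 3.6863e-04
  solve Keq expr → x = -0.04421; check Q = 1.2570e-06

[M]_eq = 3.6863e-04 M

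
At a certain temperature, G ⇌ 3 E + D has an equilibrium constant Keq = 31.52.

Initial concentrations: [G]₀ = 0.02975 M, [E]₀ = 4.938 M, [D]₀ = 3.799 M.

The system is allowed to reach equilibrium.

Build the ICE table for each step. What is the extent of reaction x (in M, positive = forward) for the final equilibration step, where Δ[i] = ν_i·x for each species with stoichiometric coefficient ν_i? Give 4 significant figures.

x = -0.9188 M

Q₀ = 1.5376e+04 vs Keq = 31.52 ⇒ Q>K, reverse
Step 1:
                   G          E          D
  I          0.02975      4.938      3.799
  C           0.9188     -2.757    -0.9188
  E           0.9486      2.181       2.88
  solve Keq expr → x = -0.9188; check Q = 31.52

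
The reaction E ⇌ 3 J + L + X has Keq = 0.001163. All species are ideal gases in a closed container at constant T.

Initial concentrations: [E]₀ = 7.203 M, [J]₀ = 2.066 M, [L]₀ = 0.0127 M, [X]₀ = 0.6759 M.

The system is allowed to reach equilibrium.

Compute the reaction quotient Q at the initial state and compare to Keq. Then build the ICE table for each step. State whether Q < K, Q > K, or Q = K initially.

Q₀ = 0.01051 vs Keq = 0.001163 ⇒ Q>K, reverse
Step 1:
                  E         J         L         X
  init        7.203     2.066    0.0127    0.6759
  Δ          0.0112  -0.03359   -0.0112   -0.0112
  eq          7.214     2.032  0.001504    0.6647
  solve Keq expr → x = -0.0112; check Q = 0.001163

Q₀ = 0.01051; Q > K (proceeds reverse)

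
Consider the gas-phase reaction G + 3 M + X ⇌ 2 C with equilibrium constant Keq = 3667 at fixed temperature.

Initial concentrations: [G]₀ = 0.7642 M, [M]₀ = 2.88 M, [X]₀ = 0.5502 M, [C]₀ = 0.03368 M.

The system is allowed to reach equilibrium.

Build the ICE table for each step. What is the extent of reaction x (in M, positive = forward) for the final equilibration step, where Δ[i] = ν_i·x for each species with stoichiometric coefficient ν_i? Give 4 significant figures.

Q₀ = 1.1294e-04 vs Keq = 3667 ⇒ Q<K, forward
Step 1:
                    G           M           X           C
  I            0.7642        2.88      0.5502     0.03368
  C           -0.5493      -1.648     -0.5493       1.099
  E            0.2149       1.232  8.7021e-04       1.132
  solve Keq expr → x = 0.5493; check Q = 3667

x = 0.5493 M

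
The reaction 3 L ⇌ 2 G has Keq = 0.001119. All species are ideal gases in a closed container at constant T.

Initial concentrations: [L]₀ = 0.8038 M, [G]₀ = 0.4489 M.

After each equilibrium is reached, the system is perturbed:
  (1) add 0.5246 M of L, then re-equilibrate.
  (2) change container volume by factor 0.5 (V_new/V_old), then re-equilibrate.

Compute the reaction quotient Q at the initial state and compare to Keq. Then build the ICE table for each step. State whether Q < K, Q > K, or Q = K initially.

Q₀ = 0.388; Q > K (proceeds reverse)

Q₀ = 0.388 vs Keq = 0.001119 ⇒ Q>K, reverse
Step 1:
                    L           G
  init         0.8038      0.4489
  Δ            0.5907     -0.3938
  eq            1.395     0.05509
  solve Keq expr → x = -0.1969; check Q = 0.001119
Then add 0.5246 M of L.
Step 2:
                    L           G
  init          1.919     0.05509
  Δ            -0.046     0.03067
  eq            1.873     0.08576
  solve Keq expr → x = 0.01533; check Q = 0.001119
Then change container volume by factor 0.5 (V_new/V_old).
Step 3:
                    L           G
  init          3.746      0.1715
  Δ          -0.09309     0.06206
  eq            3.653      0.2336
  solve Keq expr → x = 0.03103; check Q = 0.001119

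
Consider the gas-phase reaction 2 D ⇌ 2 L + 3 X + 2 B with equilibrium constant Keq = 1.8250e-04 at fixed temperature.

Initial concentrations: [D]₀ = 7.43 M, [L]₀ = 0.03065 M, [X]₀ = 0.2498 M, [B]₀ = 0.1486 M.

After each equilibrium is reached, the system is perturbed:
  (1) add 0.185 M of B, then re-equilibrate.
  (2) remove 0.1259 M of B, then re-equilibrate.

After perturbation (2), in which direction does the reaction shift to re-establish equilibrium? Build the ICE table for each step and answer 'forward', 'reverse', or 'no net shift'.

Q₀ = 5.8573e-09 vs Keq = 1.8250e-04 ⇒ Q<K, forward
Step 1:
                  D         L         X         B
  init         7.43   0.03065    0.2498    0.1486
  Δ         -0.3122    0.3122    0.4683    0.3122
  eq          7.118    0.3429    0.7181    0.4608
  solve Keq expr → x = 0.1561; check Q = 1.8250e-04
Then add 0.185 M of B.
Step 2:
                  D         L         X         B
  init        7.118    0.3429    0.7181    0.6458
  Δ         0.04153  -0.04153   -0.0623  -0.04153
  eq          7.159    0.3013    0.6558    0.6043
  solve Keq expr → x = -0.02077; check Q = 1.8250e-04
Then remove 0.1259 M of B.
Step 3:
                  D         L         X         B
  init        7.159    0.3013    0.6558    0.4784
  Δ        -0.02691   0.02691   0.04037   0.02691
  eq          7.132    0.3283    0.6962    0.5053
  solve Keq expr → x = 0.01346; check Q = 1.8250e-04

Direction: forward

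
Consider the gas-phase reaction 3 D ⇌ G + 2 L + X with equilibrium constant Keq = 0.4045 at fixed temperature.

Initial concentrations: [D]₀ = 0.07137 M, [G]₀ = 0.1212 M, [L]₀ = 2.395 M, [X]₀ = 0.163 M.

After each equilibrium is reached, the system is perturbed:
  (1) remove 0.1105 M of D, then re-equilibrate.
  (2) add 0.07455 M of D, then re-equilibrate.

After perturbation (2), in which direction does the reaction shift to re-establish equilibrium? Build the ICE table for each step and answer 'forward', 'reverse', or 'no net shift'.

Q₀ = 311.7 vs Keq = 0.4045 ⇒ Q>K, reverse
Step 1:
                   D          G          L          X
  init       0.07137     0.1212      2.395      0.163
  Δ           0.2547   -0.08491    -0.1698   -0.08491
  eq          0.3261    0.03629      2.225    0.07809
  solve Keq expr → x = -0.08491; check Q = 0.4045
Then remove 0.1105 M of D.
Step 2:
                   D          G          L          X
  init        0.2156    0.03629      2.225    0.07809
  Δ          0.04191   -0.01397   -0.02794   -0.01397
  eq          0.2575    0.02232      2.197    0.06412
  solve Keq expr → x = -0.01397; check Q = 0.4045
Then add 0.07455 M of D.
Step 3:
                   D          G          L          X
  init        0.3321    0.02232      2.197    0.06412
  Δ         -0.02785   0.009284    0.01857   0.009284
  eq          0.3042     0.0316      2.216     0.0734
  solve Keq expr → x = 0.009284; check Q = 0.4045

Direction: forward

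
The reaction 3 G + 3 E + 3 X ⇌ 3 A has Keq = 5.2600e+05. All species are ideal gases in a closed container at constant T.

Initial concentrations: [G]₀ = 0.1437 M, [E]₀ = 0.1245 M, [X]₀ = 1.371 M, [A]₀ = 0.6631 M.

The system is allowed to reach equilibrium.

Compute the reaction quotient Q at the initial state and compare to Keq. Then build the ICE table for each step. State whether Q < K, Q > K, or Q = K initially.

Q₀ = 1.9758e+04 vs Keq = 5.2600e+05 ⇒ Q<K, forward
Step 1:
                   G          E          X          A
  init        0.1437     0.1245      1.371     0.6631
  Δ         -0.05162   -0.05162   -0.05162    0.05162
  eq         0.09208    0.07288      1.319     0.7147
  solve Keq expr → x = 0.01721; check Q = 5.2600e+05

Q₀ = 1.9758e+04; Q < K (proceeds forward)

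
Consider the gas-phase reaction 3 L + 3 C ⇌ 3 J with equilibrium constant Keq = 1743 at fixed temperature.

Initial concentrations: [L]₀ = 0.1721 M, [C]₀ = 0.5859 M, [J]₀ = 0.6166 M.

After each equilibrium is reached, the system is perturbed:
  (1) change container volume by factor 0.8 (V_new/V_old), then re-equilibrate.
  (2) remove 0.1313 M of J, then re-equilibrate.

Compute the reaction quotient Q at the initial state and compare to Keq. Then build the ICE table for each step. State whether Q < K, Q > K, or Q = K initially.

Q₀ = 228.7 vs Keq = 1743 ⇒ Q<K, forward
Step 1:
                    L           C           J
  init         0.1721      0.5859      0.6166
  Δ          -0.06381    -0.06381     0.06381
  eq           0.1083      0.5221      0.6804
  solve Keq expr → x = 0.02127; check Q = 1743
Then change container volume by factor 0.8 (V_new/V_old).
Step 2:
                    L           C           J
  init         0.1354      0.6526      0.8505
  Δ          -0.02078    -0.02078     0.02078
  eq           0.1146      0.6318      0.8713
  solve Keq expr → x = 0.006926; check Q = 1743
Then remove 0.1313 M of J.
Step 3:
                    L           C           J
  init         0.1146      0.6318        0.74
  Δ          -0.01337    -0.01337     0.01337
  eq           0.1012      0.6185      0.7534
  solve Keq expr → x = 0.004456; check Q = 1743

Q₀ = 228.7; Q < K (proceeds forward)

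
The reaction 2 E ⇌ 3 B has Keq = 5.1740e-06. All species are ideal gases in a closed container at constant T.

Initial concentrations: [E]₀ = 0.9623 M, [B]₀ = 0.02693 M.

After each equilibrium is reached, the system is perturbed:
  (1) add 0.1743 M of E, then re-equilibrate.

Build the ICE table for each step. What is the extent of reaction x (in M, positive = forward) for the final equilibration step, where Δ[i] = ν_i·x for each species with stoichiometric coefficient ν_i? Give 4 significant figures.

Q₀ = 2.1091e-05 vs Keq = 5.1740e-06 ⇒ Q>K, reverse
Step 1:
                    E           B
  init         0.9623     0.02693
  Δ          0.006663   -0.009994
  eq            0.969     0.01694
  solve Keq expr → x = -0.003331; check Q = 5.1740e-06
Then add 0.1743 M of E.
Step 2:
                    E           B
  init          1.143     0.01694
  Δ         -0.001307     0.00196
  eq            1.142      0.0189
  solve Keq expr → x = 6.5337e-04; check Q = 5.1740e-06

x = 6.5337e-04 M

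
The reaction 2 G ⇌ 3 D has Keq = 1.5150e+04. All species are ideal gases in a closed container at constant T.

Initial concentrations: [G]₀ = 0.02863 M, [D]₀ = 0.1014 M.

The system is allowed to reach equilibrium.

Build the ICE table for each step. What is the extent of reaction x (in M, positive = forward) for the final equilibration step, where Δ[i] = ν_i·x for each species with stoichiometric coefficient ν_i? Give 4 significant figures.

Q₀ = 1.272 vs Keq = 1.5150e+04 ⇒ Q<K, forward
Step 1:
                   G          D
  init       0.02863     0.1014
  Δ         -0.02819    0.04228
  eq      4.4248e-04     0.1437
  solve Keq expr → x = 0.01409; check Q = 1.5150e+04

x = 0.01409 M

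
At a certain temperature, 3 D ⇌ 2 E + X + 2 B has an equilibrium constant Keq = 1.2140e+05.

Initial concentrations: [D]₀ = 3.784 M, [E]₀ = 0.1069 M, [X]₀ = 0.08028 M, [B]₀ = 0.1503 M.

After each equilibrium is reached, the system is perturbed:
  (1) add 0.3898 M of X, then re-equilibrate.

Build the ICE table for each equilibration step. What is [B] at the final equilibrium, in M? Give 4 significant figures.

Q₀ = 3.8250e-07 vs Keq = 1.2140e+05 ⇒ Q<K, forward
Step 1:
                   D          E          X          B
  init         3.784     0.1069    0.08028     0.1503
  Δ           -3.705       2.47      1.235       2.47
  eq         0.07905      2.577      1.315       2.62
  solve Keq expr → x = 1.235; check Q = 1.2140e+05
Then add 0.3898 M of X.
Step 2:
                   D          E          X          B
  init       0.07905      2.577      1.705       2.62
  Δ         0.006902  -0.004601  -0.002301  -0.004601
  eq         0.08595      2.572      1.703      2.616
  solve Keq expr → x = -0.002301; check Q = 1.2140e+05

[B]_eq = 2.616 M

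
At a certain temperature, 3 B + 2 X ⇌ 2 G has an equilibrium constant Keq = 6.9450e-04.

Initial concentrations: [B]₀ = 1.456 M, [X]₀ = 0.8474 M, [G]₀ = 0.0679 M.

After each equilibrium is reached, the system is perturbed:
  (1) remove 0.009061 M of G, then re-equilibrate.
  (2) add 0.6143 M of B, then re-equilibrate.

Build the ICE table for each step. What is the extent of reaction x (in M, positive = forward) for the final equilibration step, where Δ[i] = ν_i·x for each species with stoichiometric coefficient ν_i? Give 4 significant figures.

Q₀ = 0.00208 vs Keq = 6.9450e-04 ⇒ Q>K, reverse
Step 1:
                   B          X          G
  init         1.456     0.8474     0.0679
  Δ          0.03877    0.02584   -0.02584
  eq           1.495     0.8732    0.04206
  solve Keq expr → x = -0.01292; check Q = 6.9450e-04
Then remove 0.009061 M of G.
Step 2:
                   B          X          G
  init         1.495     0.8732      0.033
  Δ         -0.01224  -0.008158   0.008158
  eq           1.483     0.8651    0.04115
  solve Keq expr → x = 0.004079; check Q = 6.9450e-04
Then add 0.6143 M of B.
Step 3:
                   B          X          G
  init         2.097     0.8651    0.04115
  Δ         -0.03655   -0.02437    0.02437
  eq            2.06     0.8407    0.06552
  solve Keq expr → x = 0.01218; check Q = 6.9450e-04

x = 0.01218 M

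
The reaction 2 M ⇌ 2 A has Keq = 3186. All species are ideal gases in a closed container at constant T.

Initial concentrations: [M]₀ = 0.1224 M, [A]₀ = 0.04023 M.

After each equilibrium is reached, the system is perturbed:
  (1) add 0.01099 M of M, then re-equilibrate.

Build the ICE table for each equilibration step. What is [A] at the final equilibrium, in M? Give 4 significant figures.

[A]_eq = 0.1706 M

Q₀ = 0.108 vs Keq = 3186 ⇒ Q<K, forward
Step 1:
                   M          A
  Initial     0.1224    0.04023
  Change     -0.1196     0.1196
  Equil     0.002831     0.1598
  solve Keq expr → x = 0.05978; check Q = 3186
Then add 0.01099 M of M.
Step 2:
                   M          A
  Initial    0.01382     0.1598
  Change     -0.0108     0.0108
  Equil     0.003022     0.1706
  solve Keq expr → x = 0.005399; check Q = 3186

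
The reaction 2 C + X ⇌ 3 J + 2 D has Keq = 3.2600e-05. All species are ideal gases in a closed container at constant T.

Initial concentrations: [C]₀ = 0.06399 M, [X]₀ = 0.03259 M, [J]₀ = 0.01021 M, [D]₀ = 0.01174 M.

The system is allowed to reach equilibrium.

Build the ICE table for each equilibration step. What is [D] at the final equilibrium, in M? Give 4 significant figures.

[D]_eq = 0.01871 M

Q₀ = 1.0993e-06 vs Keq = 3.2600e-05 ⇒ Q<K, forward
Step 1:
                  C         X         J         D
  init      0.06399   0.03259   0.01021   0.01174
  Δ       -0.006966 -0.003483   0.01045  0.006966
  eq        0.05702   0.02911   0.02066   0.01871
  solve Keq expr → x = 0.003483; check Q = 3.2600e-05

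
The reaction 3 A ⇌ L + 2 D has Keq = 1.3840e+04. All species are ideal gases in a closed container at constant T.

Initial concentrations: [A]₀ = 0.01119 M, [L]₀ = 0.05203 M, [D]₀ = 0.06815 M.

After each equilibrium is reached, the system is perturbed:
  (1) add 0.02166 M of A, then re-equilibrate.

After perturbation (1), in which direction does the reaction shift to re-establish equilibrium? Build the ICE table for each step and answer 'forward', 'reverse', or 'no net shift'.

Direction: forward

Q₀ = 172.5 vs Keq = 1.3840e+04 ⇒ Q<K, forward
Step 1:
                  A         L         D
  init      0.01119   0.05203   0.06815
  Δ       -0.008407  0.002802  0.005605
  eq       0.002783   0.05483   0.07375
  solve Keq expr → x = 0.002802; check Q = 1.3840e+04
Then add 0.02166 M of A.
Step 2:
                  A         L         D
  init      0.02444   0.05483   0.07375
  Δ        -0.02119  0.007062   0.01412
  eq       0.003257   0.06189   0.08788
  solve Keq expr → x = 0.007062; check Q = 1.3840e+04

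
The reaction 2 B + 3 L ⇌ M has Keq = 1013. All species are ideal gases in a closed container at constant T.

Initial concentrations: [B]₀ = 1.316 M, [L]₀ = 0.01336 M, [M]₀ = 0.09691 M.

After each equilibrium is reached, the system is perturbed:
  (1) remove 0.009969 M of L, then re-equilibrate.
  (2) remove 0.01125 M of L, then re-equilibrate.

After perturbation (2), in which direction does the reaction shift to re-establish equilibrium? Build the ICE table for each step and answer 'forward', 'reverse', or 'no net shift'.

Q₀ = 2.3466e+04 vs Keq = 1013 ⇒ Q>K, reverse
Step 1:
                  B         L         M
  Initial     1.316   0.01336   0.09691
  Change    0.01559   0.02339 -0.007795
  Equil       1.332   0.03675   0.08911
  solve Keq expr → x = -0.007795; check Q = 1013
Then remove 0.009969 M of L.
Step 2:
                  B         L         M
  Initial     1.332   0.02678   0.08911
  Change   0.006279  0.009419  -0.00314
  Equil       1.338   0.03619   0.08598
  solve Keq expr → x = -0.00314; check Q = 1013
Then remove 0.01125 M of L.
Step 3:
                  B         L         M
  Initial     1.338   0.02494   0.08598
  Change   0.007081   0.01062  -0.00354
  Equil       1.345   0.03557   0.08244
  solve Keq expr → x = -0.00354; check Q = 1013

Direction: reverse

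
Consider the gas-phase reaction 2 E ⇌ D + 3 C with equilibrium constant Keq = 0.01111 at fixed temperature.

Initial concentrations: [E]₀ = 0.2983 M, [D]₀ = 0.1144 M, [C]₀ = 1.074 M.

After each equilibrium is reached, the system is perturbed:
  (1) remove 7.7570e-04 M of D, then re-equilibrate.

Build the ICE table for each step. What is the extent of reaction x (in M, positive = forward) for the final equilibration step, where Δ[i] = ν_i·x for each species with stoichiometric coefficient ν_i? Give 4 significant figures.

x = 6.8320e-04 M

Q₀ = 1.593 vs Keq = 0.01111 ⇒ Q>K, reverse
Step 1:
                   E          D          C
  init        0.2983     0.1144      1.074
  Δ            0.215    -0.1075    -0.3225
  eq          0.5133   0.006897     0.7515
  solve Keq expr → x = -0.1075; check Q = 0.01111
Then remove 7.7570e-04 M of D.
Step 2:
                   E          D          C
  init        0.5133   0.006122     0.7515
  Δ        -0.001366 6.8320e-04    0.00205
  eq          0.5119   0.006805     0.7535
  solve Keq expr → x = 6.8320e-04; check Q = 0.01111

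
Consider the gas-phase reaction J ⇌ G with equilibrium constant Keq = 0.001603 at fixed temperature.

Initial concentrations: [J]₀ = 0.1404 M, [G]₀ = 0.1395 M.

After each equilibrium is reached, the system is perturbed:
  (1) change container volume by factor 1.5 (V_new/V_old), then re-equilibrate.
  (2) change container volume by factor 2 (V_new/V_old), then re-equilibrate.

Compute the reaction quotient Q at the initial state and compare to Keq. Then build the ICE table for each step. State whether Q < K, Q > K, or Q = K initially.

Q₀ = 0.9936; Q > K (proceeds reverse)

Q₀ = 0.9936 vs Keq = 0.001603 ⇒ Q>K, reverse
Step 1:
                    J           G
  init         0.1404      0.1395
  Δ            0.1391     -0.1391
  eq           0.2795  4.4796e-04
  solve Keq expr → x = -0.1391; check Q = 0.001603
Then change container volume by factor 1.5 (V_new/V_old).
Step 2:
                    J           G
  init         0.1863  2.9864e-04
  Δ                 0           0
  eq           0.1863  2.9864e-04
  solve Keq expr → x = 0; check Q = 0.001603
Then change container volume by factor 2 (V_new/V_old).
Step 3:
                    J           G
  init        0.09315  1.4932e-04
  Δ                 0           0
  eq          0.09315  1.4932e-04
  solve Keq expr → x = 0; check Q = 0.001603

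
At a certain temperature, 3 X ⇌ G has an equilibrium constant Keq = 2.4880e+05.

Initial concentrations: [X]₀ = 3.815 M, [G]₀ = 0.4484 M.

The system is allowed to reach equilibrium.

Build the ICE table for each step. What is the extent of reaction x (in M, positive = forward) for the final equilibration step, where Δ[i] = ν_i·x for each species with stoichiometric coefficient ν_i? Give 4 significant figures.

Q₀ = 0.008076 vs Keq = 2.4880e+05 ⇒ Q<K, forward
Step 1:
                    X           G
  I             3.815      0.4484
  C            -3.796       1.265
  E           0.01903       1.714
  solve Keq expr → x = 1.265; check Q = 2.4880e+05

x = 1.265 M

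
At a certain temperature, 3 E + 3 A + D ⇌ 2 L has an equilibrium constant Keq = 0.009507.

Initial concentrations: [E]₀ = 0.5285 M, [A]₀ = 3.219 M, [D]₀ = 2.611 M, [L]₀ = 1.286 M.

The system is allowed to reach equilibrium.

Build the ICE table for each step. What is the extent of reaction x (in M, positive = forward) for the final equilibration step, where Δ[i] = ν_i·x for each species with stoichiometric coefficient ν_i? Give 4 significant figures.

Q₀ = 0.1286 vs Keq = 0.009507 ⇒ Q>K, reverse
Step 1:
                  E         A         D         L
  init       0.5285     3.219     2.611     1.286
  Δ          0.4088    0.4088    0.1363   -0.2726
  eq         0.9373     3.628     2.747     1.013
  solve Keq expr → x = -0.1363; check Q = 0.009507

x = -0.1363 M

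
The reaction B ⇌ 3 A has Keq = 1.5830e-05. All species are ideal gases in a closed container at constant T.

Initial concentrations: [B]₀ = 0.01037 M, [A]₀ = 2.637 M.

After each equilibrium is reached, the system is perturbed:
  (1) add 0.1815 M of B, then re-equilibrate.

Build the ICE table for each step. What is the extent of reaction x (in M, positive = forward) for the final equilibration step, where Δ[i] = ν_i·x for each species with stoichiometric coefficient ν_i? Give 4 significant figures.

Q₀ = 1768 vs Keq = 1.5830e-05 ⇒ Q>K, reverse
Step 1:
                    B           A
  Initial     0.01037       2.637
  Change        0.871      -2.613
  Equil        0.8813     0.02407
  solve Keq expr → x = -0.871; check Q = 1.5830e-05
Then add 0.1815 M of B.
Step 2:
                    B           A
  Initial       1.063     0.02407
  Change  -5.1546e-04    0.001546
  Equil         1.062     0.02562
  solve Keq expr → x = 5.1546e-04; check Q = 1.5830e-05

x = 5.1546e-04 M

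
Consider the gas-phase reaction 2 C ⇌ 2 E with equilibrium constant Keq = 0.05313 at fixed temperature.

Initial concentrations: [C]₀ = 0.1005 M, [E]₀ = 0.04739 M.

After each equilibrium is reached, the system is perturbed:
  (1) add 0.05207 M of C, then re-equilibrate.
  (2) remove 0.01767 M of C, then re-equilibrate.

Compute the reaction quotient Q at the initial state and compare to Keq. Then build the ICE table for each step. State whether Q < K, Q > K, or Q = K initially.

Q₀ = 0.2224 vs Keq = 0.05313 ⇒ Q>K, reverse
Step 1:
                    C           E
  Initial      0.1005     0.04739
  Change      0.01969    -0.01969
  Equil        0.1202      0.0277
  solve Keq expr → x = -0.009843; check Q = 0.05313
Then add 0.05207 M of C.
Step 2:
                    C           E
  Initial      0.1723      0.0277
  Change    -0.009754    0.009754
  Equil        0.1625     0.03746
  solve Keq expr → x = 0.004877; check Q = 0.05313
Then remove 0.01767 M of C.
Step 3:
                    C           E
  Initial      0.1448     0.03746
  Change      0.00331    -0.00331
  Equil        0.1481     0.03415
  solve Keq expr → x = -0.001655; check Q = 0.05313

Q₀ = 0.2224; Q > K (proceeds reverse)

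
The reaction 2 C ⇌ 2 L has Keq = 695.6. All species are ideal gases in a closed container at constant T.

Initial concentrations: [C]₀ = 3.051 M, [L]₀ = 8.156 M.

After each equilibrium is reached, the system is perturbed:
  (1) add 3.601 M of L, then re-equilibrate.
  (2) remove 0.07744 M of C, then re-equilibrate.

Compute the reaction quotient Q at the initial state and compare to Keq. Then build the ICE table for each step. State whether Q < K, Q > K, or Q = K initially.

Q₀ = 7.146; Q < K (proceeds forward)

Q₀ = 7.146 vs Keq = 695.6 ⇒ Q<K, forward
Step 1:
                  C         L
  init        3.051     8.156
  Δ          -2.642     2.642
  eq         0.4094      10.8
  solve Keq expr → x = 1.321; check Q = 695.6
Then add 3.601 M of L.
Step 2:
                  C         L
  init       0.4094      14.4
  Δ          0.1315   -0.1315
  eq         0.5409     14.27
  solve Keq expr → x = -0.06577; check Q = 695.6
Then remove 0.07744 M of C.
Step 3:
                  C         L
  init       0.4635     14.27
  Δ         0.07461  -0.07461
  eq         0.5381     14.19
  solve Keq expr → x = -0.03731; check Q = 695.6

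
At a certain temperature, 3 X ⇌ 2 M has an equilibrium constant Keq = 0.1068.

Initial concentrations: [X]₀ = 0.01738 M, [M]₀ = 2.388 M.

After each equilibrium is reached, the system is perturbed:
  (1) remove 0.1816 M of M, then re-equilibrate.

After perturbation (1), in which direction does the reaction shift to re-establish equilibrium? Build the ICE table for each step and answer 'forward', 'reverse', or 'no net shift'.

Direction: forward

Q₀ = 1.0862e+06 vs Keq = 0.1068 ⇒ Q>K, reverse
Step 1:
                   X          M
  Initial    0.01738      2.388
  Change       2.086     -1.391
  Equil        2.104     0.9971
  solve Keq expr → x = -0.6954; check Q = 0.1068
Then remove 0.1816 M of M.
Step 2:
                   X          M
  Initial      2.104     0.8155
  Change     -0.1329    0.08861
  Equil        1.971     0.9041
  solve Keq expr → x = 0.0443; check Q = 0.1068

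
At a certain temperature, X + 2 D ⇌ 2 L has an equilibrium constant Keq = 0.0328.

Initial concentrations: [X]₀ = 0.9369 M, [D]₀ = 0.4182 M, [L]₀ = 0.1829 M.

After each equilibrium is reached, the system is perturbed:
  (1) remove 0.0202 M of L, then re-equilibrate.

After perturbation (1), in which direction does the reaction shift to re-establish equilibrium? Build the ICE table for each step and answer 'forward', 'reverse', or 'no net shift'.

Direction: forward

Q₀ = 0.2042 vs Keq = 0.0328 ⇒ Q>K, reverse
Step 1:
                    X           D           L
  init         0.9369      0.4182      0.1829
  Δ           0.04571     0.09141    -0.09141
  eq           0.9826      0.5096     0.09149
  solve Keq expr → x = -0.04571; check Q = 0.0328
Then remove 0.0202 M of L.
Step 2:
                    X           D           L
  init         0.9826      0.5096     0.07129
  Δ         -0.008402     -0.0168      0.0168
  eq           0.9742      0.4928     0.08809
  solve Keq expr → x = 0.008402; check Q = 0.0328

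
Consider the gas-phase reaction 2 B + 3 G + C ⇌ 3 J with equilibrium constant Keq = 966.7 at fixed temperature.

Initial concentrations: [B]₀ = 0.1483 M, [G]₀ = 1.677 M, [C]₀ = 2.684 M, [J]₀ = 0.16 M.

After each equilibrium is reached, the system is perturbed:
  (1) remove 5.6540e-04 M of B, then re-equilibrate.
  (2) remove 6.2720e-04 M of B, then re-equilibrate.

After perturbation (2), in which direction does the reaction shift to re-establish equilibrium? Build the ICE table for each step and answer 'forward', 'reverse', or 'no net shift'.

Q₀ = 0.01471 vs Keq = 966.7 ⇒ Q<K, forward
Step 1:
                   B          G          C          J
  Initial     0.1483      1.677      2.684       0.16
  Change     -0.1457    -0.2185   -0.07283     0.2185
  Equil     0.002631      1.458      2.611     0.3785
  solve Keq expr → x = 0.07283; check Q = 966.7
Then remove 5.6540e-04 M of B.
Step 2:
                   B          G          C          J
  Initial   0.002066      1.458      2.611     0.3785
  Change  5.5435e-04 8.3153e-04 2.7718e-04 -8.3153e-04
  Equil      0.00262      1.459      2.611     0.3777
  solve Keq expr → x = -2.7718e-04; check Q = 966.7
Then remove 6.2720e-04 M of B.
Step 3:
                   B          G          C          J
  Initial   0.001993      1.459      2.611     0.3777
  Change  6.1498e-04 9.2247e-04 3.0749e-04 -9.2247e-04
  Equil     0.002608       1.46      2.612     0.3767
  solve Keq expr → x = -3.0749e-04; check Q = 966.7

Direction: reverse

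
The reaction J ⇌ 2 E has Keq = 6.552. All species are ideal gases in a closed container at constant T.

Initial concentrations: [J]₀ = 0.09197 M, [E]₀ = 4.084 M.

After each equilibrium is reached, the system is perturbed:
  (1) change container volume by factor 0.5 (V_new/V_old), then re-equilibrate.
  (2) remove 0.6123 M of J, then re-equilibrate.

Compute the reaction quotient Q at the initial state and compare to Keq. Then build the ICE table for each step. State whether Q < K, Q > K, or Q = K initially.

Q₀ = 181.4; Q > K (proceeds reverse)

Q₀ = 181.4 vs Keq = 6.552 ⇒ Q>K, reverse
Step 1:
                  J         E
  Initial   0.09197     4.084
  Change     0.8199     -1.64
  Equil      0.9118     2.444
  solve Keq expr → x = -0.8199; check Q = 6.552
Then change container volume by factor 0.5 (V_new/V_old).
Step 2:
                  J         E
  Initial     1.824     4.889
  Change     0.4953   -0.9906
  Equil       2.319     3.898
  solve Keq expr → x = -0.4953; check Q = 6.552
Then remove 0.6123 M of J.
Step 3:
                  J         E
  Initial     1.707     3.898
  Change     0.1875    -0.375
  Equil       1.894     3.523
  solve Keq expr → x = -0.1875; check Q = 6.552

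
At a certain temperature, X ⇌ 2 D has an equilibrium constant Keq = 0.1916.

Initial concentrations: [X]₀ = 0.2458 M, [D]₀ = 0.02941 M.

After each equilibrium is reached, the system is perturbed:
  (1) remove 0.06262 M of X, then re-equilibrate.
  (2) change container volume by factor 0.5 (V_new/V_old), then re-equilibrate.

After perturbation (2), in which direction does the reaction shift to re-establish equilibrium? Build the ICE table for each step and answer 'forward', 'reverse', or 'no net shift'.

Q₀ = 0.003519 vs Keq = 0.1916 ⇒ Q<K, forward
Step 1:
                    X           D
  init         0.2458     0.02941
  Δ          -0.07559      0.1512
  eq           0.1702      0.1806
  solve Keq expr → x = 0.07559; check Q = 0.1916
Then remove 0.06262 M of X.
Step 2:
                    X           D
  init         0.1076      0.1806
  Δ           0.01398    -0.02797
  eq           0.1216      0.1526
  solve Keq expr → x = -0.01398; check Q = 0.1916
Then change container volume by factor 0.5 (V_new/V_old).
Step 3:
                    X           D
  init         0.2431      0.3052
  Δ           0.03682    -0.07364
  eq             0.28      0.2316
  solve Keq expr → x = -0.03682; check Q = 0.1916

Direction: reverse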